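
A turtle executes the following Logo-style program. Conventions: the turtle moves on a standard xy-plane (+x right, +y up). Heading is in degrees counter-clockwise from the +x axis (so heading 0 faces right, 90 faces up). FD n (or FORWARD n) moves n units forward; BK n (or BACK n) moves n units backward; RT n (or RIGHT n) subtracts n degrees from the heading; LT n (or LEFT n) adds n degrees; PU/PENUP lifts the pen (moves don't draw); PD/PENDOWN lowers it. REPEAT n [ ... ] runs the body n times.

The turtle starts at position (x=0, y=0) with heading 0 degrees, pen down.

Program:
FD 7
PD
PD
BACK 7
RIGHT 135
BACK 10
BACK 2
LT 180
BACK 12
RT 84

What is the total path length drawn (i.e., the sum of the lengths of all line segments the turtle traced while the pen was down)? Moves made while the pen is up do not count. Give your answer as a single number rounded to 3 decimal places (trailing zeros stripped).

Executing turtle program step by step:
Start: pos=(0,0), heading=0, pen down
FD 7: (0,0) -> (7,0) [heading=0, draw]
PD: pen down
PD: pen down
BK 7: (7,0) -> (0,0) [heading=0, draw]
RT 135: heading 0 -> 225
BK 10: (0,0) -> (7.071,7.071) [heading=225, draw]
BK 2: (7.071,7.071) -> (8.485,8.485) [heading=225, draw]
LT 180: heading 225 -> 45
BK 12: (8.485,8.485) -> (0,0) [heading=45, draw]
RT 84: heading 45 -> 321
Final: pos=(0,0), heading=321, 5 segment(s) drawn

Segment lengths:
  seg 1: (0,0) -> (7,0), length = 7
  seg 2: (7,0) -> (0,0), length = 7
  seg 3: (0,0) -> (7.071,7.071), length = 10
  seg 4: (7.071,7.071) -> (8.485,8.485), length = 2
  seg 5: (8.485,8.485) -> (0,0), length = 12
Total = 38

Answer: 38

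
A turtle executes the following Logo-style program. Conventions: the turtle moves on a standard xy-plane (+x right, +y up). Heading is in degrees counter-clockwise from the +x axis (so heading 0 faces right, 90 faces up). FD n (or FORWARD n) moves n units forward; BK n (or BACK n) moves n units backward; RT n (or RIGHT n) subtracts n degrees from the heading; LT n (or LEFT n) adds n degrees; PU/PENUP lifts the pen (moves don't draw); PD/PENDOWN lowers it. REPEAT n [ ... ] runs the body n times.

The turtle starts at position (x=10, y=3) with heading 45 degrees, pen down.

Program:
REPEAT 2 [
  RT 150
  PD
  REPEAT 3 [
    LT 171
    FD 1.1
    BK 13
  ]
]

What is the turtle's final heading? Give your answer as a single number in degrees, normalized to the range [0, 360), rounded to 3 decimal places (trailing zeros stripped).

Answer: 51

Derivation:
Executing turtle program step by step:
Start: pos=(10,3), heading=45, pen down
REPEAT 2 [
  -- iteration 1/2 --
  RT 150: heading 45 -> 255
  PD: pen down
  REPEAT 3 [
    -- iteration 1/3 --
    LT 171: heading 255 -> 66
    FD 1.1: (10,3) -> (10.447,4.005) [heading=66, draw]
    BK 13: (10.447,4.005) -> (5.16,-7.871) [heading=66, draw]
    -- iteration 2/3 --
    LT 171: heading 66 -> 237
    FD 1.1: (5.16,-7.871) -> (4.561,-8.794) [heading=237, draw]
    BK 13: (4.561,-8.794) -> (11.641,2.109) [heading=237, draw]
    -- iteration 3/3 --
    LT 171: heading 237 -> 48
    FD 1.1: (11.641,2.109) -> (12.377,2.926) [heading=48, draw]
    BK 13: (12.377,2.926) -> (3.678,-6.734) [heading=48, draw]
  ]
  -- iteration 2/2 --
  RT 150: heading 48 -> 258
  PD: pen down
  REPEAT 3 [
    -- iteration 1/3 --
    LT 171: heading 258 -> 69
    FD 1.1: (3.678,-6.734) -> (4.073,-5.707) [heading=69, draw]
    BK 13: (4.073,-5.707) -> (-0.586,-17.844) [heading=69, draw]
    -- iteration 2/3 --
    LT 171: heading 69 -> 240
    FD 1.1: (-0.586,-17.844) -> (-1.136,-18.797) [heading=240, draw]
    BK 13: (-1.136,-18.797) -> (5.364,-7.538) [heading=240, draw]
    -- iteration 3/3 --
    LT 171: heading 240 -> 51
    FD 1.1: (5.364,-7.538) -> (6.056,-6.683) [heading=51, draw]
    BK 13: (6.056,-6.683) -> (-2.125,-16.786) [heading=51, draw]
  ]
]
Final: pos=(-2.125,-16.786), heading=51, 12 segment(s) drawn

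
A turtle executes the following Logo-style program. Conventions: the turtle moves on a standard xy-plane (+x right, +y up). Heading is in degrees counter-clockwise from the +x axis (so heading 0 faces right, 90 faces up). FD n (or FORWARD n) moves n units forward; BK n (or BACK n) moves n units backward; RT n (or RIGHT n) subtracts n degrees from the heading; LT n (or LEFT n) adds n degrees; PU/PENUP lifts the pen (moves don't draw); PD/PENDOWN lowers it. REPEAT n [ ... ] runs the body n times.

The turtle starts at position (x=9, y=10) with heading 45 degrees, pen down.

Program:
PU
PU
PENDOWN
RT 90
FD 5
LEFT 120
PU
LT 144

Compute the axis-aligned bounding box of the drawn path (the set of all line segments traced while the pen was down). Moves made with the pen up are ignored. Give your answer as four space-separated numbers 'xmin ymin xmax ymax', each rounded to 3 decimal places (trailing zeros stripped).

Executing turtle program step by step:
Start: pos=(9,10), heading=45, pen down
PU: pen up
PU: pen up
PD: pen down
RT 90: heading 45 -> 315
FD 5: (9,10) -> (12.536,6.464) [heading=315, draw]
LT 120: heading 315 -> 75
PU: pen up
LT 144: heading 75 -> 219
Final: pos=(12.536,6.464), heading=219, 1 segment(s) drawn

Segment endpoints: x in {9, 12.536}, y in {6.464, 10}
xmin=9, ymin=6.464, xmax=12.536, ymax=10

Answer: 9 6.464 12.536 10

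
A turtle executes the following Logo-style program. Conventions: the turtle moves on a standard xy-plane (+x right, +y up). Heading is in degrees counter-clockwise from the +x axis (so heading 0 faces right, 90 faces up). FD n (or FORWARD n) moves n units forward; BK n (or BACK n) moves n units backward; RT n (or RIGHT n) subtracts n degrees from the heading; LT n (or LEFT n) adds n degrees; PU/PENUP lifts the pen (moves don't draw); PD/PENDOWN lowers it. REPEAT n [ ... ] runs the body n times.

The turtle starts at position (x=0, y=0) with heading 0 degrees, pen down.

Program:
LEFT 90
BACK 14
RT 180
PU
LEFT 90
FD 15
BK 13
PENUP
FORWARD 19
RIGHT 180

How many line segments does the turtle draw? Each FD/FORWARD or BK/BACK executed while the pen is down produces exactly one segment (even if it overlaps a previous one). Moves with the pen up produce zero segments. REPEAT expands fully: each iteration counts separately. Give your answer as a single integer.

Executing turtle program step by step:
Start: pos=(0,0), heading=0, pen down
LT 90: heading 0 -> 90
BK 14: (0,0) -> (0,-14) [heading=90, draw]
RT 180: heading 90 -> 270
PU: pen up
LT 90: heading 270 -> 0
FD 15: (0,-14) -> (15,-14) [heading=0, move]
BK 13: (15,-14) -> (2,-14) [heading=0, move]
PU: pen up
FD 19: (2,-14) -> (21,-14) [heading=0, move]
RT 180: heading 0 -> 180
Final: pos=(21,-14), heading=180, 1 segment(s) drawn
Segments drawn: 1

Answer: 1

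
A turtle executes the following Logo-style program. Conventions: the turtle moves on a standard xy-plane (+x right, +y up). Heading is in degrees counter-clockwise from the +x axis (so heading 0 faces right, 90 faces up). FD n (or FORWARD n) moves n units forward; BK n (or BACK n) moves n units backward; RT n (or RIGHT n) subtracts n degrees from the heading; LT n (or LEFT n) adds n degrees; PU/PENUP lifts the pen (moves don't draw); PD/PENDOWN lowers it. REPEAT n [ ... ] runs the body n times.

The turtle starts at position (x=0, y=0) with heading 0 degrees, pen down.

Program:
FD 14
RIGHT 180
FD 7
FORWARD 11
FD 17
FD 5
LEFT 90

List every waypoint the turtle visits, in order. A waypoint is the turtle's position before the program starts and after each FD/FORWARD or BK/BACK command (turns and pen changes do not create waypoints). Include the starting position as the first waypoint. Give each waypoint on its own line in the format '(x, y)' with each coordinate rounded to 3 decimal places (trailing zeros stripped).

Answer: (0, 0)
(14, 0)
(7, 0)
(-4, 0)
(-21, 0)
(-26, 0)

Derivation:
Executing turtle program step by step:
Start: pos=(0,0), heading=0, pen down
FD 14: (0,0) -> (14,0) [heading=0, draw]
RT 180: heading 0 -> 180
FD 7: (14,0) -> (7,0) [heading=180, draw]
FD 11: (7,0) -> (-4,0) [heading=180, draw]
FD 17: (-4,0) -> (-21,0) [heading=180, draw]
FD 5: (-21,0) -> (-26,0) [heading=180, draw]
LT 90: heading 180 -> 270
Final: pos=(-26,0), heading=270, 5 segment(s) drawn
Waypoints (6 total):
(0, 0)
(14, 0)
(7, 0)
(-4, 0)
(-21, 0)
(-26, 0)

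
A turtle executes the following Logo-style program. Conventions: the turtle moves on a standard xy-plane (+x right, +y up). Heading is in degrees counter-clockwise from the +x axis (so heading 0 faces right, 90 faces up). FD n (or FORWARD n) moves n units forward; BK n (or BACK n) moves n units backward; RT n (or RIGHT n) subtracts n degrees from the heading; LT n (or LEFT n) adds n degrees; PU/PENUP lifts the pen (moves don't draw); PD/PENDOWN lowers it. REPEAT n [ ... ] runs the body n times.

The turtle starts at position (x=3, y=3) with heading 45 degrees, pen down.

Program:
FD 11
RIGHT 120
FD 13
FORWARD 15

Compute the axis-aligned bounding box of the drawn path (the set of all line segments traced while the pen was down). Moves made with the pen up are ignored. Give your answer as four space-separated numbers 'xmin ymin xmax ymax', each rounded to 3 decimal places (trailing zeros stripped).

Answer: 3 -16.268 18.025 10.778

Derivation:
Executing turtle program step by step:
Start: pos=(3,3), heading=45, pen down
FD 11: (3,3) -> (10.778,10.778) [heading=45, draw]
RT 120: heading 45 -> 285
FD 13: (10.778,10.778) -> (14.143,-1.779) [heading=285, draw]
FD 15: (14.143,-1.779) -> (18.025,-16.268) [heading=285, draw]
Final: pos=(18.025,-16.268), heading=285, 3 segment(s) drawn

Segment endpoints: x in {3, 10.778, 14.143, 18.025}, y in {-16.268, -1.779, 3, 10.778}
xmin=3, ymin=-16.268, xmax=18.025, ymax=10.778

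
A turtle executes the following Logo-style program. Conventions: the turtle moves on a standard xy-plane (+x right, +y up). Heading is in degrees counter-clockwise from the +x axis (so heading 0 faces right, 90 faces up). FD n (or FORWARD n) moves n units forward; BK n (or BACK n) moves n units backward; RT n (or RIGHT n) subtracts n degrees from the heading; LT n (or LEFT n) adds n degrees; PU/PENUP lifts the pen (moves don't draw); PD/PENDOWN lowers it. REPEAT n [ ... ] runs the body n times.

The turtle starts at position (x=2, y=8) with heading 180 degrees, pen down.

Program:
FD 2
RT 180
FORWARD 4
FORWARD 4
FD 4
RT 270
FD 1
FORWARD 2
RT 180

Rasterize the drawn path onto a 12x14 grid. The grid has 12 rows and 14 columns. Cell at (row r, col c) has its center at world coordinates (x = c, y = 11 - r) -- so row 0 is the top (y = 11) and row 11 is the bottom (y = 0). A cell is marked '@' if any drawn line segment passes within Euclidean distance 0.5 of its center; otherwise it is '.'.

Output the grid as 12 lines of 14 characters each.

Segment 0: (2,8) -> (0,8)
Segment 1: (0,8) -> (4,8)
Segment 2: (4,8) -> (8,8)
Segment 3: (8,8) -> (12,8)
Segment 4: (12,8) -> (12,9)
Segment 5: (12,9) -> (12,11)

Answer: ............@.
............@.
............@.
@@@@@@@@@@@@@.
..............
..............
..............
..............
..............
..............
..............
..............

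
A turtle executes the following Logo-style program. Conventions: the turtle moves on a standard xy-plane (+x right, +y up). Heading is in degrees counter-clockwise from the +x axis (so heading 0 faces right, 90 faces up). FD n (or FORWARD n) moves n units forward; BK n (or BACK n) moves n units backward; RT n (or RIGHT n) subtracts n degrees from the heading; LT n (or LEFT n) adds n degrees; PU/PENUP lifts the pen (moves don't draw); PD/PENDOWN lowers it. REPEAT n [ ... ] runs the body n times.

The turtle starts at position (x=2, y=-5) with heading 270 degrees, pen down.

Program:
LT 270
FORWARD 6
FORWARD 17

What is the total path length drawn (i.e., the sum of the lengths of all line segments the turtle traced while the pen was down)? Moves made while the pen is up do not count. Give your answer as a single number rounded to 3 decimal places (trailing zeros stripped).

Executing turtle program step by step:
Start: pos=(2,-5), heading=270, pen down
LT 270: heading 270 -> 180
FD 6: (2,-5) -> (-4,-5) [heading=180, draw]
FD 17: (-4,-5) -> (-21,-5) [heading=180, draw]
Final: pos=(-21,-5), heading=180, 2 segment(s) drawn

Segment lengths:
  seg 1: (2,-5) -> (-4,-5), length = 6
  seg 2: (-4,-5) -> (-21,-5), length = 17
Total = 23

Answer: 23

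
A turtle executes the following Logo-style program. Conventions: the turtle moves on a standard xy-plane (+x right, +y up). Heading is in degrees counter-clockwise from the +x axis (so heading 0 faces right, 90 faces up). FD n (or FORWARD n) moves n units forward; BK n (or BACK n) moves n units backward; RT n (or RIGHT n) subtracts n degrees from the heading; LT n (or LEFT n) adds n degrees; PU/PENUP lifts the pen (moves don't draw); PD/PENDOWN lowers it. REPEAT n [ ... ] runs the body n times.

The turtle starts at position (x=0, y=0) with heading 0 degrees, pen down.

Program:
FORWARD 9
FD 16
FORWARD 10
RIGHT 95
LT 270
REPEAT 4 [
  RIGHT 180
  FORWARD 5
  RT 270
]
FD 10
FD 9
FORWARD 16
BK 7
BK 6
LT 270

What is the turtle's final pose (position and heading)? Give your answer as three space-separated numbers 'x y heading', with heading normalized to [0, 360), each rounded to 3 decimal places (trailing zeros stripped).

Executing turtle program step by step:
Start: pos=(0,0), heading=0, pen down
FD 9: (0,0) -> (9,0) [heading=0, draw]
FD 16: (9,0) -> (25,0) [heading=0, draw]
FD 10: (25,0) -> (35,0) [heading=0, draw]
RT 95: heading 0 -> 265
LT 270: heading 265 -> 175
REPEAT 4 [
  -- iteration 1/4 --
  RT 180: heading 175 -> 355
  FD 5: (35,0) -> (39.981,-0.436) [heading=355, draw]
  RT 270: heading 355 -> 85
  -- iteration 2/4 --
  RT 180: heading 85 -> 265
  FD 5: (39.981,-0.436) -> (39.545,-5.417) [heading=265, draw]
  RT 270: heading 265 -> 355
  -- iteration 3/4 --
  RT 180: heading 355 -> 175
  FD 5: (39.545,-5.417) -> (34.564,-4.981) [heading=175, draw]
  RT 270: heading 175 -> 265
  -- iteration 4/4 --
  RT 180: heading 265 -> 85
  FD 5: (34.564,-4.981) -> (35,0) [heading=85, draw]
  RT 270: heading 85 -> 175
]
FD 10: (35,0) -> (25.038,0.872) [heading=175, draw]
FD 9: (25.038,0.872) -> (16.072,1.656) [heading=175, draw]
FD 16: (16.072,1.656) -> (0.133,3.05) [heading=175, draw]
BK 7: (0.133,3.05) -> (7.107,2.44) [heading=175, draw]
BK 6: (7.107,2.44) -> (13.084,1.917) [heading=175, draw]
LT 270: heading 175 -> 85
Final: pos=(13.084,1.917), heading=85, 12 segment(s) drawn

Answer: 13.084 1.917 85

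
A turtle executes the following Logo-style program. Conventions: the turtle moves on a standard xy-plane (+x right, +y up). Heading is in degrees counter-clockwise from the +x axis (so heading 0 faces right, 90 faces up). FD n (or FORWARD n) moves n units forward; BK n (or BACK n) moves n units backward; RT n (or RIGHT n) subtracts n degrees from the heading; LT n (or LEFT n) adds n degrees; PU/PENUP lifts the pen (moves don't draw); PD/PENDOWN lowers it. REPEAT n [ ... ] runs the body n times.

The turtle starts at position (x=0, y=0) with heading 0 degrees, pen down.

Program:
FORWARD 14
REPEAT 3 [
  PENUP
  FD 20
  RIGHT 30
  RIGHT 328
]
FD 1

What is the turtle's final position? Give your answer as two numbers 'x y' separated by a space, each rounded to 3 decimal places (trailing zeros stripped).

Executing turtle program step by step:
Start: pos=(0,0), heading=0, pen down
FD 14: (0,0) -> (14,0) [heading=0, draw]
REPEAT 3 [
  -- iteration 1/3 --
  PU: pen up
  FD 20: (14,0) -> (34,0) [heading=0, move]
  RT 30: heading 0 -> 330
  RT 328: heading 330 -> 2
  -- iteration 2/3 --
  PU: pen up
  FD 20: (34,0) -> (53.988,0.698) [heading=2, move]
  RT 30: heading 2 -> 332
  RT 328: heading 332 -> 4
  -- iteration 3/3 --
  PU: pen up
  FD 20: (53.988,0.698) -> (73.939,2.093) [heading=4, move]
  RT 30: heading 4 -> 334
  RT 328: heading 334 -> 6
]
FD 1: (73.939,2.093) -> (74.934,2.198) [heading=6, move]
Final: pos=(74.934,2.198), heading=6, 1 segment(s) drawn

Answer: 74.934 2.198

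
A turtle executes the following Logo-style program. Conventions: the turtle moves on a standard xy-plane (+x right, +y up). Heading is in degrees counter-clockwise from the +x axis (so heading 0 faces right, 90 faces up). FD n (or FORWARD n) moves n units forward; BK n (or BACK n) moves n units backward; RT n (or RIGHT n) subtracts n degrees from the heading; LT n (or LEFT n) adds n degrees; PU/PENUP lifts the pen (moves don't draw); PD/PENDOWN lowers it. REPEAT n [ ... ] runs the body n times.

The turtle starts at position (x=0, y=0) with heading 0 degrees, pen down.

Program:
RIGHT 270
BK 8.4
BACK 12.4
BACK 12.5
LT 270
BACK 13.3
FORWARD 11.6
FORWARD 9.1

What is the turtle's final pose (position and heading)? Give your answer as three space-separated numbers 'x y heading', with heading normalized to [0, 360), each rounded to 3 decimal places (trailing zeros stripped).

Answer: 7.4 -33.3 0

Derivation:
Executing turtle program step by step:
Start: pos=(0,0), heading=0, pen down
RT 270: heading 0 -> 90
BK 8.4: (0,0) -> (0,-8.4) [heading=90, draw]
BK 12.4: (0,-8.4) -> (0,-20.8) [heading=90, draw]
BK 12.5: (0,-20.8) -> (0,-33.3) [heading=90, draw]
LT 270: heading 90 -> 0
BK 13.3: (0,-33.3) -> (-13.3,-33.3) [heading=0, draw]
FD 11.6: (-13.3,-33.3) -> (-1.7,-33.3) [heading=0, draw]
FD 9.1: (-1.7,-33.3) -> (7.4,-33.3) [heading=0, draw]
Final: pos=(7.4,-33.3), heading=0, 6 segment(s) drawn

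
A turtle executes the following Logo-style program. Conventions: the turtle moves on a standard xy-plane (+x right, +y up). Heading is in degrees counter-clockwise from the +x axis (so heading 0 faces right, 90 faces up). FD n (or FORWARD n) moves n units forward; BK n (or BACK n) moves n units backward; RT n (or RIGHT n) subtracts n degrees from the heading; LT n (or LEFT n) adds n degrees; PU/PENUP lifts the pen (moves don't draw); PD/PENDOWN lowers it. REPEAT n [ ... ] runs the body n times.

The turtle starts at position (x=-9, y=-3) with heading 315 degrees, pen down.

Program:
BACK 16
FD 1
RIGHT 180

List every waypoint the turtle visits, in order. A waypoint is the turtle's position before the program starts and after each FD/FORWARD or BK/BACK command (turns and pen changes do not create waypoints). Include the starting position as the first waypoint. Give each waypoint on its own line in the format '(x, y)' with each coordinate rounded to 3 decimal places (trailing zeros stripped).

Answer: (-9, -3)
(-20.314, 8.314)
(-19.607, 7.607)

Derivation:
Executing turtle program step by step:
Start: pos=(-9,-3), heading=315, pen down
BK 16: (-9,-3) -> (-20.314,8.314) [heading=315, draw]
FD 1: (-20.314,8.314) -> (-19.607,7.607) [heading=315, draw]
RT 180: heading 315 -> 135
Final: pos=(-19.607,7.607), heading=135, 2 segment(s) drawn
Waypoints (3 total):
(-9, -3)
(-20.314, 8.314)
(-19.607, 7.607)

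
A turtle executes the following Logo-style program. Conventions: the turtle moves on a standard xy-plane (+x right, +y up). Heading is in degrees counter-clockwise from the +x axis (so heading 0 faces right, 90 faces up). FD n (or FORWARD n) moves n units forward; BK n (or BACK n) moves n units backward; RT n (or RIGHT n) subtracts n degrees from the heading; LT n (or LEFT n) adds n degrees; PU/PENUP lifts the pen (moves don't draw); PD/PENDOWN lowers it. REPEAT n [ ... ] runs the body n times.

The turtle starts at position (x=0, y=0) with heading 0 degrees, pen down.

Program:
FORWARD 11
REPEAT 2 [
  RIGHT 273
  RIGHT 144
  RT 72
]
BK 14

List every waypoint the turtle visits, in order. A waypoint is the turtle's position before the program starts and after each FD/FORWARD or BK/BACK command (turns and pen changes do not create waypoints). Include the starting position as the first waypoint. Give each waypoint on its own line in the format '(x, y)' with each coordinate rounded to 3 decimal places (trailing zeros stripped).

Answer: (0, 0)
(11, 0)
(13.911, -13.694)

Derivation:
Executing turtle program step by step:
Start: pos=(0,0), heading=0, pen down
FD 11: (0,0) -> (11,0) [heading=0, draw]
REPEAT 2 [
  -- iteration 1/2 --
  RT 273: heading 0 -> 87
  RT 144: heading 87 -> 303
  RT 72: heading 303 -> 231
  -- iteration 2/2 --
  RT 273: heading 231 -> 318
  RT 144: heading 318 -> 174
  RT 72: heading 174 -> 102
]
BK 14: (11,0) -> (13.911,-13.694) [heading=102, draw]
Final: pos=(13.911,-13.694), heading=102, 2 segment(s) drawn
Waypoints (3 total):
(0, 0)
(11, 0)
(13.911, -13.694)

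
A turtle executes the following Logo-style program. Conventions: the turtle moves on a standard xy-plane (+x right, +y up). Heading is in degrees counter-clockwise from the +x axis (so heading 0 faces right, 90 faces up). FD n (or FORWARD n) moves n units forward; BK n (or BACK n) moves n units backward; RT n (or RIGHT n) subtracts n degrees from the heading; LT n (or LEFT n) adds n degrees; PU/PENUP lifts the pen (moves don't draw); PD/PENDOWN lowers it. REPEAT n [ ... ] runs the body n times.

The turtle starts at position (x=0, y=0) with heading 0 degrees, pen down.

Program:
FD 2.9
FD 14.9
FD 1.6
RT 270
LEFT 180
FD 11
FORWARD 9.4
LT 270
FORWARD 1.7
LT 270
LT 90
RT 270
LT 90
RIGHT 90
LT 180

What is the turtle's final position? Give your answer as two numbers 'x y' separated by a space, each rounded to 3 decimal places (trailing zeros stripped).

Executing turtle program step by step:
Start: pos=(0,0), heading=0, pen down
FD 2.9: (0,0) -> (2.9,0) [heading=0, draw]
FD 14.9: (2.9,0) -> (17.8,0) [heading=0, draw]
FD 1.6: (17.8,0) -> (19.4,0) [heading=0, draw]
RT 270: heading 0 -> 90
LT 180: heading 90 -> 270
FD 11: (19.4,0) -> (19.4,-11) [heading=270, draw]
FD 9.4: (19.4,-11) -> (19.4,-20.4) [heading=270, draw]
LT 270: heading 270 -> 180
FD 1.7: (19.4,-20.4) -> (17.7,-20.4) [heading=180, draw]
LT 270: heading 180 -> 90
LT 90: heading 90 -> 180
RT 270: heading 180 -> 270
LT 90: heading 270 -> 0
RT 90: heading 0 -> 270
LT 180: heading 270 -> 90
Final: pos=(17.7,-20.4), heading=90, 6 segment(s) drawn

Answer: 17.7 -20.4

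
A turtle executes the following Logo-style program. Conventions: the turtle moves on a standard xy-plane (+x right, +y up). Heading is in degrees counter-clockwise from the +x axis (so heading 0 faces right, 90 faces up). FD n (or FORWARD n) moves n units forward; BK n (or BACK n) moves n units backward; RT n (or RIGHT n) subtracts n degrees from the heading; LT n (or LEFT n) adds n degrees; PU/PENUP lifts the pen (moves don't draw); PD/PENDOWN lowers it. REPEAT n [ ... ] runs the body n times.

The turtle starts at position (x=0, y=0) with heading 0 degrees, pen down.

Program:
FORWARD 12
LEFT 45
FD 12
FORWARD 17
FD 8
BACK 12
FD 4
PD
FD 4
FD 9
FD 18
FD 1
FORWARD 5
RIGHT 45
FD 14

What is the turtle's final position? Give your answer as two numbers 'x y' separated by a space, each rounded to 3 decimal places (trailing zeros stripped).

Answer: 72.669 46.669

Derivation:
Executing turtle program step by step:
Start: pos=(0,0), heading=0, pen down
FD 12: (0,0) -> (12,0) [heading=0, draw]
LT 45: heading 0 -> 45
FD 12: (12,0) -> (20.485,8.485) [heading=45, draw]
FD 17: (20.485,8.485) -> (32.506,20.506) [heading=45, draw]
FD 8: (32.506,20.506) -> (38.163,26.163) [heading=45, draw]
BK 12: (38.163,26.163) -> (29.678,17.678) [heading=45, draw]
FD 4: (29.678,17.678) -> (32.506,20.506) [heading=45, draw]
PD: pen down
FD 4: (32.506,20.506) -> (35.335,23.335) [heading=45, draw]
FD 9: (35.335,23.335) -> (41.698,29.698) [heading=45, draw]
FD 18: (41.698,29.698) -> (54.426,42.426) [heading=45, draw]
FD 1: (54.426,42.426) -> (55.134,43.134) [heading=45, draw]
FD 5: (55.134,43.134) -> (58.669,46.669) [heading=45, draw]
RT 45: heading 45 -> 0
FD 14: (58.669,46.669) -> (72.669,46.669) [heading=0, draw]
Final: pos=(72.669,46.669), heading=0, 12 segment(s) drawn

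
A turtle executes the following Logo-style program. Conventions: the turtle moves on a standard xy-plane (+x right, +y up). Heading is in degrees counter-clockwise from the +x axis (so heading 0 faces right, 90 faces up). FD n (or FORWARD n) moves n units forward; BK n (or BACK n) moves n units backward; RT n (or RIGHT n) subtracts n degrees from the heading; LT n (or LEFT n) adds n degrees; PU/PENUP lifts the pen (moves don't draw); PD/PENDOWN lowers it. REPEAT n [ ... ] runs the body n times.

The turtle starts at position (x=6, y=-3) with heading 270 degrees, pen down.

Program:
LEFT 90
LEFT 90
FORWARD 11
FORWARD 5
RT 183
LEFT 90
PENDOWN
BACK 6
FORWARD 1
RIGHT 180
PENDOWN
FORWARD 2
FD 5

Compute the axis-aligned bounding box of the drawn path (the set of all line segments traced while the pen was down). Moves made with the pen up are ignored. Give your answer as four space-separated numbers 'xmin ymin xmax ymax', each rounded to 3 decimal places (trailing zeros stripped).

Answer: -5.984 -3 6 13.628

Derivation:
Executing turtle program step by step:
Start: pos=(6,-3), heading=270, pen down
LT 90: heading 270 -> 0
LT 90: heading 0 -> 90
FD 11: (6,-3) -> (6,8) [heading=90, draw]
FD 5: (6,8) -> (6,13) [heading=90, draw]
RT 183: heading 90 -> 267
LT 90: heading 267 -> 357
PD: pen down
BK 6: (6,13) -> (0.008,13.314) [heading=357, draw]
FD 1: (0.008,13.314) -> (1.007,13.262) [heading=357, draw]
RT 180: heading 357 -> 177
PD: pen down
FD 2: (1.007,13.262) -> (-0.99,13.366) [heading=177, draw]
FD 5: (-0.99,13.366) -> (-5.984,13.628) [heading=177, draw]
Final: pos=(-5.984,13.628), heading=177, 6 segment(s) drawn

Segment endpoints: x in {-5.984, -0.99, 0.008, 1.007, 6, 6, 6}, y in {-3, 8, 13, 13.262, 13.314, 13.366, 13.628}
xmin=-5.984, ymin=-3, xmax=6, ymax=13.628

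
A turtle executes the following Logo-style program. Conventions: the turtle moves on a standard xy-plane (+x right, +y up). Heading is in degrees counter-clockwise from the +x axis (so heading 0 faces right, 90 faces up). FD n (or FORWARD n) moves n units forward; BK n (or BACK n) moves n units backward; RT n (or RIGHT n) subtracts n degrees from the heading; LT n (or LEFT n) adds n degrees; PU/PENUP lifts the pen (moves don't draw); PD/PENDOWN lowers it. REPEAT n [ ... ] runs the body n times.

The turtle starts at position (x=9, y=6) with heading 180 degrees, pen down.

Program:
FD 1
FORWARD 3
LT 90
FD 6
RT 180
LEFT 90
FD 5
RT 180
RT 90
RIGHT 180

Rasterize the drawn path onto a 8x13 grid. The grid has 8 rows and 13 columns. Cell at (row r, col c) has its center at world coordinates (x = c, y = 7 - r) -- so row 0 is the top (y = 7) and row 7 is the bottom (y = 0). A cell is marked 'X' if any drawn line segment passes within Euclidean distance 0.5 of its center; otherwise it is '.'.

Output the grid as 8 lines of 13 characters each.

Segment 0: (9,6) -> (8,6)
Segment 1: (8,6) -> (5,6)
Segment 2: (5,6) -> (5,0)
Segment 3: (5,0) -> (-0,0)

Answer: .............
.....XXXXX...
.....X.......
.....X.......
.....X.......
.....X.......
.....X.......
XXXXXX.......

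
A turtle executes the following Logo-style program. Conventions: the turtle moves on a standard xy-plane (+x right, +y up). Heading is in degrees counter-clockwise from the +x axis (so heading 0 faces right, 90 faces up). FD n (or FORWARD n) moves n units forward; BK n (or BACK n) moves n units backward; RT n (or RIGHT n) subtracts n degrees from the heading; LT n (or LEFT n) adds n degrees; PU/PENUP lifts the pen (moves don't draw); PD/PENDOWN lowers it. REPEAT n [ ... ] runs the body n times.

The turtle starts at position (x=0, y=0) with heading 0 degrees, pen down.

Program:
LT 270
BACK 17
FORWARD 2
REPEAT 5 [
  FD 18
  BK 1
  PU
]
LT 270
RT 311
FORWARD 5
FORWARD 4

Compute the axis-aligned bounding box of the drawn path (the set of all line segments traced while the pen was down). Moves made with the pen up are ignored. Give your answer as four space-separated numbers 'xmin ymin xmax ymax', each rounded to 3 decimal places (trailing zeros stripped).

Executing turtle program step by step:
Start: pos=(0,0), heading=0, pen down
LT 270: heading 0 -> 270
BK 17: (0,0) -> (0,17) [heading=270, draw]
FD 2: (0,17) -> (0,15) [heading=270, draw]
REPEAT 5 [
  -- iteration 1/5 --
  FD 18: (0,15) -> (0,-3) [heading=270, draw]
  BK 1: (0,-3) -> (0,-2) [heading=270, draw]
  PU: pen up
  -- iteration 2/5 --
  FD 18: (0,-2) -> (0,-20) [heading=270, move]
  BK 1: (0,-20) -> (0,-19) [heading=270, move]
  PU: pen up
  -- iteration 3/5 --
  FD 18: (0,-19) -> (0,-37) [heading=270, move]
  BK 1: (0,-37) -> (0,-36) [heading=270, move]
  PU: pen up
  -- iteration 4/5 --
  FD 18: (0,-36) -> (0,-54) [heading=270, move]
  BK 1: (0,-54) -> (0,-53) [heading=270, move]
  PU: pen up
  -- iteration 5/5 --
  FD 18: (0,-53) -> (0,-71) [heading=270, move]
  BK 1: (0,-71) -> (0,-70) [heading=270, move]
  PU: pen up
]
LT 270: heading 270 -> 180
RT 311: heading 180 -> 229
FD 5: (0,-70) -> (-3.28,-73.774) [heading=229, move]
FD 4: (-3.28,-73.774) -> (-5.905,-76.792) [heading=229, move]
Final: pos=(-5.905,-76.792), heading=229, 4 segment(s) drawn

Segment endpoints: x in {0, 0, 0, 0, 0}, y in {-3, -2, 0, 15, 17}
xmin=0, ymin=-3, xmax=0, ymax=17

Answer: 0 -3 0 17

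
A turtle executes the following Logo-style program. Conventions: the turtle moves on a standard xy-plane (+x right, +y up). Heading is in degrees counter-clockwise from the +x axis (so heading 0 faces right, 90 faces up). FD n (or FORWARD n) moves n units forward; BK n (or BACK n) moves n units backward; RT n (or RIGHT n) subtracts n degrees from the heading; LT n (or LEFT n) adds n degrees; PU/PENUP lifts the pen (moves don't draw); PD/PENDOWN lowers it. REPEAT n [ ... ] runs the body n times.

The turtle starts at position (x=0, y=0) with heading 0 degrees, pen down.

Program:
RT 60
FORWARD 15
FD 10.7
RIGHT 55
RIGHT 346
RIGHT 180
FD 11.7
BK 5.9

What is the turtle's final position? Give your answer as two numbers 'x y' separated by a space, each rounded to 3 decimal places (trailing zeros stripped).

Executing turtle program step by step:
Start: pos=(0,0), heading=0, pen down
RT 60: heading 0 -> 300
FD 15: (0,0) -> (7.5,-12.99) [heading=300, draw]
FD 10.7: (7.5,-12.99) -> (12.85,-22.257) [heading=300, draw]
RT 55: heading 300 -> 245
RT 346: heading 245 -> 259
RT 180: heading 259 -> 79
FD 11.7: (12.85,-22.257) -> (15.082,-10.772) [heading=79, draw]
BK 5.9: (15.082,-10.772) -> (13.957,-16.563) [heading=79, draw]
Final: pos=(13.957,-16.563), heading=79, 4 segment(s) drawn

Answer: 13.957 -16.563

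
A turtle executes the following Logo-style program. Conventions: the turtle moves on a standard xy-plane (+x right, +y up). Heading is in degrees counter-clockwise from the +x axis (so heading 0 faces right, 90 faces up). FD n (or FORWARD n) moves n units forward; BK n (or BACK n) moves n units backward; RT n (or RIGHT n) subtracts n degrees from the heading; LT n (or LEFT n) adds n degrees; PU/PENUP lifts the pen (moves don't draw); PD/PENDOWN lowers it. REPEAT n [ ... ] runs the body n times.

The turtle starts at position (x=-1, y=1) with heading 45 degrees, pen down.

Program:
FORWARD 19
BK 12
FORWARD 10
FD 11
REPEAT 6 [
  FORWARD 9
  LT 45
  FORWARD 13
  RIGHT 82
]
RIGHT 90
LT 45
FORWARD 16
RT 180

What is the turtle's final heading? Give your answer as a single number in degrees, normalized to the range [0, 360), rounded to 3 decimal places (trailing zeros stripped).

Executing turtle program step by step:
Start: pos=(-1,1), heading=45, pen down
FD 19: (-1,1) -> (12.435,14.435) [heading=45, draw]
BK 12: (12.435,14.435) -> (3.95,5.95) [heading=45, draw]
FD 10: (3.95,5.95) -> (11.021,13.021) [heading=45, draw]
FD 11: (11.021,13.021) -> (18.799,20.799) [heading=45, draw]
REPEAT 6 [
  -- iteration 1/6 --
  FD 9: (18.799,20.799) -> (25.163,27.163) [heading=45, draw]
  LT 45: heading 45 -> 90
  FD 13: (25.163,27.163) -> (25.163,40.163) [heading=90, draw]
  RT 82: heading 90 -> 8
  -- iteration 2/6 --
  FD 9: (25.163,40.163) -> (34.075,41.416) [heading=8, draw]
  LT 45: heading 8 -> 53
  FD 13: (34.075,41.416) -> (41.899,51.798) [heading=53, draw]
  RT 82: heading 53 -> 331
  -- iteration 3/6 --
  FD 9: (41.899,51.798) -> (49.771,47.434) [heading=331, draw]
  LT 45: heading 331 -> 16
  FD 13: (49.771,47.434) -> (62.267,51.018) [heading=16, draw]
  RT 82: heading 16 -> 294
  -- iteration 4/6 --
  FD 9: (62.267,51.018) -> (65.928,42.796) [heading=294, draw]
  LT 45: heading 294 -> 339
  FD 13: (65.928,42.796) -> (78.064,38.137) [heading=339, draw]
  RT 82: heading 339 -> 257
  -- iteration 5/6 --
  FD 9: (78.064,38.137) -> (76.04,29.368) [heading=257, draw]
  LT 45: heading 257 -> 302
  FD 13: (76.04,29.368) -> (82.929,18.343) [heading=302, draw]
  RT 82: heading 302 -> 220
  -- iteration 6/6 --
  FD 9: (82.929,18.343) -> (76.034,12.558) [heading=220, draw]
  LT 45: heading 220 -> 265
  FD 13: (76.034,12.558) -> (74.901,-0.392) [heading=265, draw]
  RT 82: heading 265 -> 183
]
RT 90: heading 183 -> 93
LT 45: heading 93 -> 138
FD 16: (74.901,-0.392) -> (63.011,10.314) [heading=138, draw]
RT 180: heading 138 -> 318
Final: pos=(63.011,10.314), heading=318, 17 segment(s) drawn

Answer: 318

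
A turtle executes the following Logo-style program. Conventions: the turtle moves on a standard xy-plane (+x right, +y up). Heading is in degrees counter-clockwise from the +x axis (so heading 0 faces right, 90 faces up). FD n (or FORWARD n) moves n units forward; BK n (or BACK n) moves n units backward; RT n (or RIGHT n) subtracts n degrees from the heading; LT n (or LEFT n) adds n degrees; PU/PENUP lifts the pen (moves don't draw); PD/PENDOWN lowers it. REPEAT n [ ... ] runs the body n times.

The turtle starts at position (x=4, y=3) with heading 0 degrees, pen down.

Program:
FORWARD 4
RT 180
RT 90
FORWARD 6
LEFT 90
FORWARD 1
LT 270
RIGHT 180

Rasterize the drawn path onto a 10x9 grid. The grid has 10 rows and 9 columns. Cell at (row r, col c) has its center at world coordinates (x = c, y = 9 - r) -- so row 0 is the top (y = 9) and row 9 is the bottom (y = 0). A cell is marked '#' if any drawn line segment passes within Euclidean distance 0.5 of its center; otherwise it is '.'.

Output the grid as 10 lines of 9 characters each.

Segment 0: (4,3) -> (8,3)
Segment 1: (8,3) -> (8,9)
Segment 2: (8,9) -> (7,9)

Answer: .......##
........#
........#
........#
........#
........#
....#####
.........
.........
.........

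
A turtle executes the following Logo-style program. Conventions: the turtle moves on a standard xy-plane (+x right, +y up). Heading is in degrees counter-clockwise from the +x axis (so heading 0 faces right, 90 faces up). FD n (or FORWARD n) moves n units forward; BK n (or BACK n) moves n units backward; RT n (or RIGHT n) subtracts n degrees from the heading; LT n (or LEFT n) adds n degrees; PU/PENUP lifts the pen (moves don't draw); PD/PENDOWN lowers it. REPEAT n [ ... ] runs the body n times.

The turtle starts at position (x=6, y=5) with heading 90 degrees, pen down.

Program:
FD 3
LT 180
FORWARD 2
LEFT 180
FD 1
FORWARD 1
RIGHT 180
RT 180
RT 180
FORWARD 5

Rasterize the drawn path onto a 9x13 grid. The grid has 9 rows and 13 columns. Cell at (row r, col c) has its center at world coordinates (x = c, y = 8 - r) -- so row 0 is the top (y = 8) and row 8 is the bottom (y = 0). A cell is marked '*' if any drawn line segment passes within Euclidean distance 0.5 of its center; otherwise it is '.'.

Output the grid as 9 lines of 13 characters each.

Segment 0: (6,5) -> (6,8)
Segment 1: (6,8) -> (6,6)
Segment 2: (6,6) -> (6,7)
Segment 3: (6,7) -> (6,8)
Segment 4: (6,8) -> (6,3)

Answer: ......*......
......*......
......*......
......*......
......*......
......*......
.............
.............
.............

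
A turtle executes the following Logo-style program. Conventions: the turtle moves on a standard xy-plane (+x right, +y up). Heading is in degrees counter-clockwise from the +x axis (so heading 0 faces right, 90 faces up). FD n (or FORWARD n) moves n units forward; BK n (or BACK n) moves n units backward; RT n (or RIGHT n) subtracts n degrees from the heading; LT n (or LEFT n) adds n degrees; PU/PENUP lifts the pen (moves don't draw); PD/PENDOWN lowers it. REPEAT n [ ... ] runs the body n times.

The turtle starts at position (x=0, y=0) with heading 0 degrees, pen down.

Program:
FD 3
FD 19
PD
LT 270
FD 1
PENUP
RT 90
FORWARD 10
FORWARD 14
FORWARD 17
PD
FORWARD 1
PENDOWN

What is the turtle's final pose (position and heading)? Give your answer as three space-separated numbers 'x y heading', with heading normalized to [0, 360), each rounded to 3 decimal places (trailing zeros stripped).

Answer: -20 -1 180

Derivation:
Executing turtle program step by step:
Start: pos=(0,0), heading=0, pen down
FD 3: (0,0) -> (3,0) [heading=0, draw]
FD 19: (3,0) -> (22,0) [heading=0, draw]
PD: pen down
LT 270: heading 0 -> 270
FD 1: (22,0) -> (22,-1) [heading=270, draw]
PU: pen up
RT 90: heading 270 -> 180
FD 10: (22,-1) -> (12,-1) [heading=180, move]
FD 14: (12,-1) -> (-2,-1) [heading=180, move]
FD 17: (-2,-1) -> (-19,-1) [heading=180, move]
PD: pen down
FD 1: (-19,-1) -> (-20,-1) [heading=180, draw]
PD: pen down
Final: pos=(-20,-1), heading=180, 4 segment(s) drawn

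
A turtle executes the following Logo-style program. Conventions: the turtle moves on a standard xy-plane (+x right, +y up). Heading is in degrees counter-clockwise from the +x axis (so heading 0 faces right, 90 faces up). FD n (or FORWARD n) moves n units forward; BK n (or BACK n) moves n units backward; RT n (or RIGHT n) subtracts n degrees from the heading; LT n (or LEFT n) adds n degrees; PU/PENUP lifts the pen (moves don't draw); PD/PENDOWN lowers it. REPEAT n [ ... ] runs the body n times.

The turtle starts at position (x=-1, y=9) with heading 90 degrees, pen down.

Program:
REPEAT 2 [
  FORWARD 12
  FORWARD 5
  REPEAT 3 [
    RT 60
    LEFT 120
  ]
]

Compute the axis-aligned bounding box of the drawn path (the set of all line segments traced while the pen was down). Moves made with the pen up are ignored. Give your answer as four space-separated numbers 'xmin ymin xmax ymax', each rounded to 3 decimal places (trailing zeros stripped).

Answer: -1 9 -1 26

Derivation:
Executing turtle program step by step:
Start: pos=(-1,9), heading=90, pen down
REPEAT 2 [
  -- iteration 1/2 --
  FD 12: (-1,9) -> (-1,21) [heading=90, draw]
  FD 5: (-1,21) -> (-1,26) [heading=90, draw]
  REPEAT 3 [
    -- iteration 1/3 --
    RT 60: heading 90 -> 30
    LT 120: heading 30 -> 150
    -- iteration 2/3 --
    RT 60: heading 150 -> 90
    LT 120: heading 90 -> 210
    -- iteration 3/3 --
    RT 60: heading 210 -> 150
    LT 120: heading 150 -> 270
  ]
  -- iteration 2/2 --
  FD 12: (-1,26) -> (-1,14) [heading=270, draw]
  FD 5: (-1,14) -> (-1,9) [heading=270, draw]
  REPEAT 3 [
    -- iteration 1/3 --
    RT 60: heading 270 -> 210
    LT 120: heading 210 -> 330
    -- iteration 2/3 --
    RT 60: heading 330 -> 270
    LT 120: heading 270 -> 30
    -- iteration 3/3 --
    RT 60: heading 30 -> 330
    LT 120: heading 330 -> 90
  ]
]
Final: pos=(-1,9), heading=90, 4 segment(s) drawn

Segment endpoints: x in {-1, -1, -1, -1, -1}, y in {9, 14, 21, 26}
xmin=-1, ymin=9, xmax=-1, ymax=26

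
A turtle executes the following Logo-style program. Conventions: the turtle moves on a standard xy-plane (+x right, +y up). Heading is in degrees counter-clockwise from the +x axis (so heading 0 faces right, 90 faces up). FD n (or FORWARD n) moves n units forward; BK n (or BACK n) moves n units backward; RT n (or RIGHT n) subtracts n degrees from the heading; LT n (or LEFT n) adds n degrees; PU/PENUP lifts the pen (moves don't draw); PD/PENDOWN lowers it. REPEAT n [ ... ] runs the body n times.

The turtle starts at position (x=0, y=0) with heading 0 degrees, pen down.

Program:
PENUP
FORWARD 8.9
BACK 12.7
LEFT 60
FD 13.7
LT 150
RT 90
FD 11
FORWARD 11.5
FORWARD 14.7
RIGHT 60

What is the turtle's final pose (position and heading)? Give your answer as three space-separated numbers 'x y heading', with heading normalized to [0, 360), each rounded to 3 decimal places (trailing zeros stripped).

Answer: -15.55 44.081 60

Derivation:
Executing turtle program step by step:
Start: pos=(0,0), heading=0, pen down
PU: pen up
FD 8.9: (0,0) -> (8.9,0) [heading=0, move]
BK 12.7: (8.9,0) -> (-3.8,0) [heading=0, move]
LT 60: heading 0 -> 60
FD 13.7: (-3.8,0) -> (3.05,11.865) [heading=60, move]
LT 150: heading 60 -> 210
RT 90: heading 210 -> 120
FD 11: (3.05,11.865) -> (-2.45,21.391) [heading=120, move]
FD 11.5: (-2.45,21.391) -> (-8.2,31.35) [heading=120, move]
FD 14.7: (-8.2,31.35) -> (-15.55,44.081) [heading=120, move]
RT 60: heading 120 -> 60
Final: pos=(-15.55,44.081), heading=60, 0 segment(s) drawn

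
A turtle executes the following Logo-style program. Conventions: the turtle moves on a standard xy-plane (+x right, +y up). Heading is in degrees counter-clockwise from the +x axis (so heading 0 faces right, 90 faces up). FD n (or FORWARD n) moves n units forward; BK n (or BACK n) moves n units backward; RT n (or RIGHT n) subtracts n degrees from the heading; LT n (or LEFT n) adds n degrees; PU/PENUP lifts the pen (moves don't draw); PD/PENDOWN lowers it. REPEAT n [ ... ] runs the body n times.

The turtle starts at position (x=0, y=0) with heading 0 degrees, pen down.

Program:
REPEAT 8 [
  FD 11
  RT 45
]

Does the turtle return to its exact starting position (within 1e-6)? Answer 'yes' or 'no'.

Answer: yes

Derivation:
Executing turtle program step by step:
Start: pos=(0,0), heading=0, pen down
REPEAT 8 [
  -- iteration 1/8 --
  FD 11: (0,0) -> (11,0) [heading=0, draw]
  RT 45: heading 0 -> 315
  -- iteration 2/8 --
  FD 11: (11,0) -> (18.778,-7.778) [heading=315, draw]
  RT 45: heading 315 -> 270
  -- iteration 3/8 --
  FD 11: (18.778,-7.778) -> (18.778,-18.778) [heading=270, draw]
  RT 45: heading 270 -> 225
  -- iteration 4/8 --
  FD 11: (18.778,-18.778) -> (11,-26.556) [heading=225, draw]
  RT 45: heading 225 -> 180
  -- iteration 5/8 --
  FD 11: (11,-26.556) -> (0,-26.556) [heading=180, draw]
  RT 45: heading 180 -> 135
  -- iteration 6/8 --
  FD 11: (0,-26.556) -> (-7.778,-18.778) [heading=135, draw]
  RT 45: heading 135 -> 90
  -- iteration 7/8 --
  FD 11: (-7.778,-18.778) -> (-7.778,-7.778) [heading=90, draw]
  RT 45: heading 90 -> 45
  -- iteration 8/8 --
  FD 11: (-7.778,-7.778) -> (0,0) [heading=45, draw]
  RT 45: heading 45 -> 0
]
Final: pos=(0,0), heading=0, 8 segment(s) drawn

Start position: (0, 0)
Final position: (0, 0)
Distance = 0; < 1e-6 -> CLOSED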